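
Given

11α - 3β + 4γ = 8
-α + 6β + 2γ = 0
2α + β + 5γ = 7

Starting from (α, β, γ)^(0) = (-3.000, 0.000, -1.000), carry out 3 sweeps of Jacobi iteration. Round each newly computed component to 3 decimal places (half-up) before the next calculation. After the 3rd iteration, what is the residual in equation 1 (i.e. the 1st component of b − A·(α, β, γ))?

Iteration 1:
  α = (8 - (-3)·0.000 - (4)·-1.000) / (11) = 1.091
  β = (0 - (-1)·-3.000 - (2)·-1.000) / (6) = -0.167
  γ = (7 - (2)·-3.000 - (1)·0.000) / (5) = 2.600
Iteration 2:
  α = (8 - (-3)·-0.167 - (4)·2.600) / (11) = -0.264
  β = (0 - (-1)·1.091 - (2)·2.600) / (6) = -0.685
  γ = (7 - (2)·1.091 - (1)·-0.167) / (5) = 0.997
Iteration 3:
  α = (8 - (-3)·-0.685 - (4)·0.997) / (11) = 0.178
  β = (0 - (-1)·-0.264 - (2)·0.997) / (6) = -0.376
  γ = (7 - (2)·-0.264 - (1)·-0.685) / (5) = 1.643
Residual b − A·x = (-1.658, -0.852, -1.195)

-1.658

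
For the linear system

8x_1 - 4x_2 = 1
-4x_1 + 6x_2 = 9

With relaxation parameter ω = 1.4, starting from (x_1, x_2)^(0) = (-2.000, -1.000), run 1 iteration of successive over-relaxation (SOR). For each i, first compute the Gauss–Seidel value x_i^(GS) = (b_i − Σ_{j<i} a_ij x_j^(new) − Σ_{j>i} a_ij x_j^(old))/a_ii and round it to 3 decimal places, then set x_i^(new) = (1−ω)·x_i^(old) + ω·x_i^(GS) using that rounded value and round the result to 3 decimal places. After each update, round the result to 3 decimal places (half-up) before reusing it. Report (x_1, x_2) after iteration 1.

Iteration 1:
  x_1: GS value = (1 - (-4)·-1.000) / (8) = -0.375;  x_1 ← (1−ω)·-2.000 + ω·-0.375 = 0.275
  x_2: GS value = (9 - (-4)·0.275) / (6) = 1.683;  x_2 ← (1−ω)·-1.000 + ω·1.683 = 2.756

(0.275, 2.756)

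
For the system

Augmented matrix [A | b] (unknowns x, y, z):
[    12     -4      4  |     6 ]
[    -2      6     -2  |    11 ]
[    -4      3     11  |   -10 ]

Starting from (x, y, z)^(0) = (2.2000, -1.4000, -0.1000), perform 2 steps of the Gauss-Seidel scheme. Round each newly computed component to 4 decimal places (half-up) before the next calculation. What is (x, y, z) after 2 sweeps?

(1.5680, 1.8954, -0.8558)

Iteration 1:
  x = (6 - (-4)·-1.4000 - (4)·-0.1000) / (12) = 0.0667
  y = (11 - (-2)·0.0667 - (-2)·-0.1000) / (6) = 1.8222
  z = (-10 - (-4)·0.0667 - (3)·1.8222) / (11) = -1.3818
Iteration 2:
  x = (6 - (-4)·1.8222 - (4)·-1.3818) / (12) = 1.5680
  y = (11 - (-2)·1.5680 - (-2)·-1.3818) / (6) = 1.8954
  z = (-10 - (-4)·1.5680 - (3)·1.8954) / (11) = -0.8558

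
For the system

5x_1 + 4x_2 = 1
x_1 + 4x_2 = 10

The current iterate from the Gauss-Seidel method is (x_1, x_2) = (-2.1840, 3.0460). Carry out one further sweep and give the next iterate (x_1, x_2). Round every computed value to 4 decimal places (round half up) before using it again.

One sweep:
  x_1 = (1 - (4)·3.0460) / (5) = -2.2368
  x_2 = (10 - (1)·-2.2368) / (4) = 3.0592

(-2.2368, 3.0592)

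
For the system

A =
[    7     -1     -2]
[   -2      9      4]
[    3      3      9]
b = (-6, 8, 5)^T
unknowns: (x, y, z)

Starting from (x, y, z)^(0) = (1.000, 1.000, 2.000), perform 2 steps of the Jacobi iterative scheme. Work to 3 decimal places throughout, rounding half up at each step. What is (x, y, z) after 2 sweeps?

Iteration 1:
  x = (-6 - (-1)·1.000 - (-2)·2.000) / (7) = -0.143
  y = (8 - (-2)·1.000 - (4)·2.000) / (9) = 0.222
  z = (5 - (3)·1.000 - (3)·1.000) / (9) = -0.111
Iteration 2:
  x = (-6 - (-1)·0.222 - (-2)·-0.111) / (7) = -0.857
  y = (8 - (-2)·-0.143 - (4)·-0.111) / (9) = 0.906
  z = (5 - (3)·-0.143 - (3)·0.222) / (9) = 0.529

(-0.857, 0.906, 0.529)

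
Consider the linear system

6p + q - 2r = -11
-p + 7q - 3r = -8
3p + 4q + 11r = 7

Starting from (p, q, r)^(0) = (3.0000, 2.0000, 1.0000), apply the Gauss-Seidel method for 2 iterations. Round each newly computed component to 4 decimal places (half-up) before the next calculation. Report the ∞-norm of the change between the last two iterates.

Iteration 1:
  p = (-11 - (1)·2.0000 - (-2)·1.0000) / (6) = -1.8333
  q = (-8 - (-1)·-1.8333 - (-3)·1.0000) / (7) = -0.9762
  r = (7 - (3)·-1.8333 - (4)·-0.9762) / (11) = 1.4913
Iteration 2:
  p = (-11 - (1)·-0.9762 - (-2)·1.4913) / (6) = -1.1735
  q = (-8 - (-1)·-1.1735 - (-3)·1.4913) / (7) = -0.6714
  r = (7 - (3)·-1.1735 - (4)·-0.6714) / (11) = 1.2006
Change: (0.6598, 0.3048, -0.2907) → max |·| = 0.6598

0.6598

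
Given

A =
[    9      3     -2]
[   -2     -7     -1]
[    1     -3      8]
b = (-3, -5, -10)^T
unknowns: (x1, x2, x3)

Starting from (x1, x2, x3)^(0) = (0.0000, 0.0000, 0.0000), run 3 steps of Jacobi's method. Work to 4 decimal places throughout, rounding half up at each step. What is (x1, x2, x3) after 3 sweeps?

Iteration 1:
  x1 = (-3 - (3)·0.0000 - (-2)·0.0000) / (9) = -0.3333
  x2 = (-5 - (-2)·0.0000 - (-1)·0.0000) / (-7) = 0.7143
  x3 = (-10 - (1)·0.0000 - (-3)·0.0000) / (8) = -1.2500
Iteration 2:
  x1 = (-3 - (3)·0.7143 - (-2)·-1.2500) / (9) = -0.8492
  x2 = (-5 - (-2)·-0.3333 - (-1)·-1.2500) / (-7) = 0.9881
  x3 = (-10 - (1)·-0.3333 - (-3)·0.7143) / (8) = -0.9405
Iteration 3:
  x1 = (-3 - (3)·0.9881 - (-2)·-0.9405) / (9) = -0.8717
  x2 = (-5 - (-2)·-0.8492 - (-1)·-0.9405) / (-7) = 1.0913
  x3 = (-10 - (1)·-0.8492 - (-3)·0.9881) / (8) = -0.7733

(-0.8717, 1.0913, -0.7733)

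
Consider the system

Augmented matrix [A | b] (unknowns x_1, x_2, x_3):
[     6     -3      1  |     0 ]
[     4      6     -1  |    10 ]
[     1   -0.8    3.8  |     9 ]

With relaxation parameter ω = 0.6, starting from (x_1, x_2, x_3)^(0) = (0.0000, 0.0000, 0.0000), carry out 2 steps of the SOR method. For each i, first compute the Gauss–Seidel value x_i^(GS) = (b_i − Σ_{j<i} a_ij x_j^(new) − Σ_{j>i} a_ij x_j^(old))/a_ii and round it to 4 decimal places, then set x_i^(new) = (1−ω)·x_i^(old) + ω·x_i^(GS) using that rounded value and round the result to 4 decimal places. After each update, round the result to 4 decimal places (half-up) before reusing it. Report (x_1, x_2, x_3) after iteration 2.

Iteration 1:
  x_1: GS value = (0 - (-3)·0.0000 - (1)·0.0000) / (6) = 0.0000;  x_1 ← (1−ω)·0.0000 + ω·0.0000 = 0.0000
  x_2: GS value = (10 - (4)·0.0000 - (-1)·0.0000) / (6) = 1.6667;  x_2 ← (1−ω)·0.0000 + ω·1.6667 = 1.0000
  x_3: GS value = (9 - (1)·0.0000 - (-0.8)·1.0000) / (3.8) = 2.5789;  x_3 ← (1−ω)·0.0000 + ω·2.5789 = 1.5473
Iteration 2:
  x_1: GS value = (0 - (-3)·1.0000 - (1)·1.5473) / (6) = 0.2421;  x_1 ← (1−ω)·0.0000 + ω·0.2421 = 0.1453
  x_2: GS value = (10 - (4)·0.1453 - (-1)·1.5473) / (6) = 1.8277;  x_2 ← (1−ω)·1.0000 + ω·1.8277 = 1.4966
  x_3: GS value = (9 - (1)·0.1453 - (-0.8)·1.4966) / (3.8) = 2.6453;  x_3 ← (1−ω)·1.5473 + ω·2.6453 = 2.2061

(0.1453, 1.4966, 2.2061)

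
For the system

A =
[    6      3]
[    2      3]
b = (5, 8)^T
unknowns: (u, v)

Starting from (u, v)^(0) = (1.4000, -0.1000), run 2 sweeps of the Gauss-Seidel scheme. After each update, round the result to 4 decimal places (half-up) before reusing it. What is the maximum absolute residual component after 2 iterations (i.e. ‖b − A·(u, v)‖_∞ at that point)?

Iteration 1:
  u = (5 - (3)·-0.1000) / (6) = 0.8833
  v = (8 - (2)·0.8833) / (3) = 2.0778
Iteration 2:
  u = (5 - (3)·2.0778) / (6) = -0.2056
  v = (8 - (2)·-0.2056) / (3) = 2.8037
Residual b − A·x = (-2.1775, 0.0001); ∞-norm = 2.1775

2.1775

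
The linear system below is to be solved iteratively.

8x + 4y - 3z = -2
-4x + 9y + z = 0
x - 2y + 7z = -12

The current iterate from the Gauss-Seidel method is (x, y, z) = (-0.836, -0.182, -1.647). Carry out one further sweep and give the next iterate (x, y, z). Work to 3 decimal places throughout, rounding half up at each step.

(-0.777, -0.162, -1.650)

One sweep:
  x = (-2 - (4)·-0.182 - (-3)·-1.647) / (8) = -0.777
  y = (0 - (-4)·-0.777 - (1)·-1.647) / (9) = -0.162
  z = (-12 - (1)·-0.777 - (-2)·-0.162) / (7) = -1.650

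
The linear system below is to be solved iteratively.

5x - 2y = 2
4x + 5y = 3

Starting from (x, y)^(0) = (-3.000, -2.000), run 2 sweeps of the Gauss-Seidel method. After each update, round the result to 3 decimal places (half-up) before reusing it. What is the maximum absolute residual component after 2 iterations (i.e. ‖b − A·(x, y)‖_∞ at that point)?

Iteration 1:
  x = (2 - (-2)·-2.000) / (5) = -0.400
  y = (3 - (4)·-0.400) / (5) = 0.920
Iteration 2:
  x = (2 - (-2)·0.920) / (5) = 0.768
  y = (3 - (4)·0.768) / (5) = -0.014
Residual b − A·x = (-1.868, -0.002); ∞-norm = 1.868

1.868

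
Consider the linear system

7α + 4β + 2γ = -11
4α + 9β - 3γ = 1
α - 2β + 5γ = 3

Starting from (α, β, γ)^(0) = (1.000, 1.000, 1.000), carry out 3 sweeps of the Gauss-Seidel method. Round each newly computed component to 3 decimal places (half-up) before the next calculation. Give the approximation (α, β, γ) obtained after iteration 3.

(-3.266, 2.221, 2.142)

Iteration 1:
  α = (-11 - (4)·1.000 - (2)·1.000) / (7) = -2.429
  β = (1 - (4)·-2.429 - (-3)·1.000) / (9) = 1.524
  γ = (3 - (1)·-2.429 - (-2)·1.524) / (5) = 1.695
Iteration 2:
  α = (-11 - (4)·1.524 - (2)·1.695) / (7) = -2.927
  β = (1 - (4)·-2.927 - (-3)·1.695) / (9) = 1.977
  γ = (3 - (1)·-2.927 - (-2)·1.977) / (5) = 1.976
Iteration 3:
  α = (-11 - (4)·1.977 - (2)·1.976) / (7) = -3.266
  β = (1 - (4)·-3.266 - (-3)·1.976) / (9) = 2.221
  γ = (3 - (1)·-3.266 - (-2)·2.221) / (5) = 2.142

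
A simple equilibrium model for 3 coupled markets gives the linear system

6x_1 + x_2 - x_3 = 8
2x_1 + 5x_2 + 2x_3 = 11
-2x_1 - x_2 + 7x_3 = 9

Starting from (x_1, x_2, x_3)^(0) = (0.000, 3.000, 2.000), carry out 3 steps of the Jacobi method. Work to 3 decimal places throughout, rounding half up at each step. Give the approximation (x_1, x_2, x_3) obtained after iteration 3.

Iteration 1:
  x_1 = (8 - (1)·3.000 - (-1)·2.000) / (6) = 1.167
  x_2 = (11 - (2)·0.000 - (2)·2.000) / (5) = 1.400
  x_3 = (9 - (-2)·0.000 - (-1)·3.000) / (7) = 1.714
Iteration 2:
  x_1 = (8 - (1)·1.400 - (-1)·1.714) / (6) = 1.386
  x_2 = (11 - (2)·1.167 - (2)·1.714) / (5) = 1.048
  x_3 = (9 - (-2)·1.167 - (-1)·1.400) / (7) = 1.819
Iteration 3:
  x_1 = (8 - (1)·1.048 - (-1)·1.819) / (6) = 1.462
  x_2 = (11 - (2)·1.386 - (2)·1.819) / (5) = 0.918
  x_3 = (9 - (-2)·1.386 - (-1)·1.048) / (7) = 1.831

(1.462, 0.918, 1.831)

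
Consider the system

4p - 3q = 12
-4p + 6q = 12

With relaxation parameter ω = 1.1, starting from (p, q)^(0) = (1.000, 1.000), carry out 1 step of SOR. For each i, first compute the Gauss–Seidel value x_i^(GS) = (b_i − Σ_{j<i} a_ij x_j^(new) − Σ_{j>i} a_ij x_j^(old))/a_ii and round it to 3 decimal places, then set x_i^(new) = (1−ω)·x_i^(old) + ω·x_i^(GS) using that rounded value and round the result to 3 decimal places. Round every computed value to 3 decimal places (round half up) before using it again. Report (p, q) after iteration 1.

Iteration 1:
  p: GS value = (12 - (-3)·1.000) / (4) = 3.750;  p ← (1−ω)·1.000 + ω·3.750 = 4.025
  q: GS value = (12 - (-4)·4.025) / (6) = 4.683;  q ← (1−ω)·1.000 + ω·4.683 = 5.051

(4.025, 5.051)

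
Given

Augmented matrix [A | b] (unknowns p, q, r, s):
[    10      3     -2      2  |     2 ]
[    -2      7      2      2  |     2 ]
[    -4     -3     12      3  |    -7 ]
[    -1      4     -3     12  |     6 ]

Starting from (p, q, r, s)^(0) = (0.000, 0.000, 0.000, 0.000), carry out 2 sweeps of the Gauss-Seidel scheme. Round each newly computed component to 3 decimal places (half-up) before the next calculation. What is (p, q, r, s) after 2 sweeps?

(-0.048, 0.311, -0.595, 0.244)

Iteration 1:
  p = (2 - (3)·0.000 - (-2)·0.000 - (2)·0.000) / (10) = 0.200
  q = (2 - (-2)·0.200 - (2)·0.000 - (2)·0.000) / (7) = 0.343
  r = (-7 - (-4)·0.200 - (-3)·0.343 - (3)·0.000) / (12) = -0.431
  s = (6 - (-1)·0.200 - (4)·0.343 - (-3)·-0.431) / (12) = 0.295
Iteration 2:
  p = (2 - (3)·0.343 - (-2)·-0.431 - (2)·0.295) / (10) = -0.048
  q = (2 - (-2)·-0.048 - (2)·-0.431 - (2)·0.295) / (7) = 0.311
  r = (-7 - (-4)·-0.048 - (-3)·0.311 - (3)·0.295) / (12) = -0.595
  s = (6 - (-1)·-0.048 - (4)·0.311 - (-3)·-0.595) / (12) = 0.244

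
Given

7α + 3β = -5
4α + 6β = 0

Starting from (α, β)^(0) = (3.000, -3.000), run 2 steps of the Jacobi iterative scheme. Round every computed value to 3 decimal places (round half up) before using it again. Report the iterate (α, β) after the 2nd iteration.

Iteration 1:
  α = (-5 - (3)·-3.000) / (7) = 0.571
  β = (0 - (4)·3.000) / (6) = -2.000
Iteration 2:
  α = (-5 - (3)·-2.000) / (7) = 0.143
  β = (0 - (4)·0.571) / (6) = -0.381

(0.143, -0.381)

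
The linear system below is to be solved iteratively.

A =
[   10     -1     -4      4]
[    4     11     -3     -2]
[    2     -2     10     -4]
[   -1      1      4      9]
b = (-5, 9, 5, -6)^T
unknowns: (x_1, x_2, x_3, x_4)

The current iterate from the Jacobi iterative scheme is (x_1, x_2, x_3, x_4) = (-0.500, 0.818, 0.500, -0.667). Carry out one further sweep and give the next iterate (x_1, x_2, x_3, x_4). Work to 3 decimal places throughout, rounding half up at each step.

One sweep:
  x_1 = (-5 - (-1)·0.818 - (-4)·0.500 - (4)·-0.667) / (10) = 0.049
  x_2 = (9 - (4)·-0.500 - (-3)·0.500 - (-2)·-0.667) / (11) = 1.015
  x_3 = (5 - (2)·-0.500 - (-2)·0.818 - (-4)·-0.667) / (10) = 0.497
  x_4 = (-6 - (-1)·-0.500 - (1)·0.818 - (4)·0.500) / (9) = -1.035

(0.049, 1.015, 0.497, -1.035)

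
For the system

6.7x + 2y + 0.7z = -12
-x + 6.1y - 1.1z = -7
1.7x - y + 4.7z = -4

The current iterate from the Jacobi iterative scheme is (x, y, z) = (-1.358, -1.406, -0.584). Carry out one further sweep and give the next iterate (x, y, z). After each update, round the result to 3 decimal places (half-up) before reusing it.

One sweep:
  x = (-12 - (2)·-1.406 - (0.7)·-0.584) / (6.7) = -1.310
  y = (-7 - (-1)·-1.358 - (-1.1)·-0.584) / (6.1) = -1.475
  z = (-4 - (1.7)·-1.358 - (-1)·-1.406) / (4.7) = -0.659

(-1.310, -1.475, -0.659)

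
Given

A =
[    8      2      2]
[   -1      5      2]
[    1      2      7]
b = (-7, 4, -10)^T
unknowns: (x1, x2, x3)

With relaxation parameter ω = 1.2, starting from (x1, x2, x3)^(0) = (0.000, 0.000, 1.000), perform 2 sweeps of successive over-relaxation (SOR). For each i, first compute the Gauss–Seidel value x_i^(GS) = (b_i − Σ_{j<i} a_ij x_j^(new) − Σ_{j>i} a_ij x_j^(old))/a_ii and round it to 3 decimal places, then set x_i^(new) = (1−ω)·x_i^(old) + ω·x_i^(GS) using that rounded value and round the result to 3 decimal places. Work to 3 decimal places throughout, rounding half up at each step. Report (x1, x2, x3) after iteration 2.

(-0.306, 1.688, -1.893)

Iteration 1:
  x1: GS value = (-7 - (2)·0.000 - (2)·1.000) / (8) = -1.125;  x1 ← (1−ω)·0.000 + ω·-1.125 = -1.350
  x2: GS value = (4 - (-1)·-1.350 - (2)·1.000) / (5) = 0.130;  x2 ← (1−ω)·0.000 + ω·0.130 = 0.156
  x3: GS value = (-10 - (1)·-1.350 - (2)·0.156) / (7) = -1.280;  x3 ← (1−ω)·1.000 + ω·-1.280 = -1.736
Iteration 2:
  x1: GS value = (-7 - (2)·0.156 - (2)·-1.736) / (8) = -0.480;  x1 ← (1−ω)·-1.350 + ω·-0.480 = -0.306
  x2: GS value = (4 - (-1)·-0.306 - (2)·-1.736) / (5) = 1.433;  x2 ← (1−ω)·0.156 + ω·1.433 = 1.688
  x3: GS value = (-10 - (1)·-0.306 - (2)·1.688) / (7) = -1.867;  x3 ← (1−ω)·-1.736 + ω·-1.867 = -1.893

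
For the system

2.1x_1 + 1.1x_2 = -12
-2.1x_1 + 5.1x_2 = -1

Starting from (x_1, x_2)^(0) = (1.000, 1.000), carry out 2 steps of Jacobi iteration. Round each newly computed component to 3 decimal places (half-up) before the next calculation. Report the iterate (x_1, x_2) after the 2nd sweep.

(-5.827, -2.765)

Iteration 1:
  x_1 = (-12 - (1.1)·1.000) / (2.1) = -6.238
  x_2 = (-1 - (-2.1)·1.000) / (5.1) = 0.216
Iteration 2:
  x_1 = (-12 - (1.1)·0.216) / (2.1) = -5.827
  x_2 = (-1 - (-2.1)·-6.238) / (5.1) = -2.765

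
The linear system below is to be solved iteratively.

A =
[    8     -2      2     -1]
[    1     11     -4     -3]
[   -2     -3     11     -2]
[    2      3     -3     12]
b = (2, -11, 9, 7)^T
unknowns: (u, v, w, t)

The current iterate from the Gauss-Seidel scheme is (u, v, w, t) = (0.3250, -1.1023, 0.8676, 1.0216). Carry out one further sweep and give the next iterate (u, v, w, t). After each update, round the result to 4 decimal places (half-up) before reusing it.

(-0.1148, -0.3955, 0.8752, 0.9201)

One sweep:
  u = (2 - (-2)·-1.1023 - (2)·0.8676 - (-1)·1.0216) / (8) = -0.1148
  v = (-11 - (1)·-0.1148 - (-4)·0.8676 - (-3)·1.0216) / (11) = -0.3955
  w = (9 - (-2)·-0.1148 - (-3)·-0.3955 - (-2)·1.0216) / (11) = 0.8752
  t = (7 - (2)·-0.1148 - (3)·-0.3955 - (-3)·0.8752) / (12) = 0.9201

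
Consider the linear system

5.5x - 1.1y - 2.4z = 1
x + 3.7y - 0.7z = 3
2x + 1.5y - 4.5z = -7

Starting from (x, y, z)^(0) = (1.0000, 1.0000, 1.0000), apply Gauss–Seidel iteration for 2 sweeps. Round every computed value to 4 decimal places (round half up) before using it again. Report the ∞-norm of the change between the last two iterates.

Iteration 1:
  x = (1 - (-1.1)·1.0000 - (-2.4)·1.0000) / (5.5) = 0.8182
  y = (3 - (1)·0.8182 - (-0.7)·1.0000) / (3.7) = 0.7789
  z = (-7 - (2)·0.8182 - (1.5)·0.7789) / (-4.5) = 2.1788
Iteration 2:
  x = (1 - (-1.1)·0.7789 - (-2.4)·2.1788) / (5.5) = 1.2883
  y = (3 - (1)·1.2883 - (-0.7)·2.1788) / (3.7) = 0.8748
  z = (-7 - (2)·1.2883 - (1.5)·0.8748) / (-4.5) = 2.4197
Change: (0.4701, 0.0959, 0.2409) → max |·| = 0.4701

0.4701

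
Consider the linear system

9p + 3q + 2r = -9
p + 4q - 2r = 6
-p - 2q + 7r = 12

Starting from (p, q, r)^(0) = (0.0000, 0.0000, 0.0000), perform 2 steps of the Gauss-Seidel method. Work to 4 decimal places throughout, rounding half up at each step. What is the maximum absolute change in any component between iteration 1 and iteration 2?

Iteration 1:
  p = (-9 - (3)·0.0000 - (2)·0.0000) / (9) = -1.0000
  q = (6 - (1)·-1.0000 - (-2)·0.0000) / (4) = 1.7500
  r = (12 - (-1)·-1.0000 - (-2)·1.7500) / (7) = 2.0714
Iteration 2:
  p = (-9 - (3)·1.7500 - (2)·2.0714) / (9) = -2.0436
  q = (6 - (1)·-2.0436 - (-2)·2.0714) / (4) = 3.0466
  r = (12 - (-1)·-2.0436 - (-2)·3.0466) / (7) = 2.2928
Change: (-1.0436, 1.2966, 0.2214) → max |·| = 1.2966

1.2966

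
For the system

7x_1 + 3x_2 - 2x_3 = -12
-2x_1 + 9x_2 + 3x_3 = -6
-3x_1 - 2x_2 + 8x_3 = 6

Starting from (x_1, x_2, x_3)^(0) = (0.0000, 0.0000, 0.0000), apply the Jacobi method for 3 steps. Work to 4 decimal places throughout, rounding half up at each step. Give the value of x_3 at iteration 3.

-0.0298

Iteration 1:
  x_1 = (-12 - (3)·0.0000 - (-2)·0.0000) / (7) = -1.7143
  x_2 = (-6 - (-2)·0.0000 - (3)·0.0000) / (9) = -0.6667
  x_3 = (6 - (-3)·0.0000 - (-2)·0.0000) / (8) = 0.7500
Iteration 2:
  x_1 = (-12 - (3)·-0.6667 - (-2)·0.7500) / (7) = -1.2143
  x_2 = (-6 - (-2)·-1.7143 - (3)·0.7500) / (9) = -1.2976
  x_3 = (6 - (-3)·-1.7143 - (-2)·-0.6667) / (8) = -0.0595
Iteration 3:
  x_1 = (-12 - (3)·-1.2976 - (-2)·-0.0595) / (7) = -1.1752
  x_2 = (-6 - (-2)·-1.2143 - (3)·-0.0595) / (9) = -0.9167
  x_3 = (6 - (-3)·-1.2143 - (-2)·-1.2976) / (8) = -0.0298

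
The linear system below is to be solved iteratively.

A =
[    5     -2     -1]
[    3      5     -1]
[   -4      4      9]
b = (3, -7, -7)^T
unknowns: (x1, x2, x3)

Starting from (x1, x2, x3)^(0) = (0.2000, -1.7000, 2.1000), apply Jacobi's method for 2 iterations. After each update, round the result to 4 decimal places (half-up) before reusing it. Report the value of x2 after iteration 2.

-1.5907

Iteration 1:
  x1 = (3 - (-2)·-1.7000 - (-1)·2.1000) / (5) = 0.3400
  x2 = (-7 - (3)·0.2000 - (-1)·2.1000) / (5) = -1.1000
  x3 = (-7 - (-4)·0.2000 - (4)·-1.7000) / (9) = 0.0667
Iteration 2:
  x1 = (3 - (-2)·-1.1000 - (-1)·0.0667) / (5) = 0.1733
  x2 = (-7 - (3)·0.3400 - (-1)·0.0667) / (5) = -1.5907
  x3 = (-7 - (-4)·0.3400 - (4)·-1.1000) / (9) = -0.1378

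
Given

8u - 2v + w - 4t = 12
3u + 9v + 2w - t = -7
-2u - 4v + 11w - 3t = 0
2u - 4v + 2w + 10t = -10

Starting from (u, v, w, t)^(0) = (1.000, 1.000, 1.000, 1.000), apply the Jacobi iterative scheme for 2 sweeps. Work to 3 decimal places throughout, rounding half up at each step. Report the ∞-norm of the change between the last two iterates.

1.533

Iteration 1:
  u = (12 - (-2)·1.000 - (1)·1.000 - (-4)·1.000) / (8) = 2.125
  v = (-7 - (3)·1.000 - (2)·1.000 - (-1)·1.000) / (9) = -1.222
  w = (0 - (-2)·1.000 - (-4)·1.000 - (-3)·1.000) / (11) = 0.818
  t = (-10 - (2)·1.000 - (-4)·1.000 - (2)·1.000) / (10) = -1.000
Iteration 2:
  u = (12 - (-2)·-1.222 - (1)·0.818 - (-4)·-1.000) / (8) = 0.592
  v = (-7 - (3)·2.125 - (2)·0.818 - (-1)·-1.000) / (9) = -1.779
  w = (0 - (-2)·2.125 - (-4)·-1.222 - (-3)·-1.000) / (11) = -0.331
  t = (-10 - (2)·2.125 - (-4)·-1.222 - (2)·0.818) / (10) = -2.077
Change: (-1.533, -0.557, -1.149, -1.077) → max |·| = 1.533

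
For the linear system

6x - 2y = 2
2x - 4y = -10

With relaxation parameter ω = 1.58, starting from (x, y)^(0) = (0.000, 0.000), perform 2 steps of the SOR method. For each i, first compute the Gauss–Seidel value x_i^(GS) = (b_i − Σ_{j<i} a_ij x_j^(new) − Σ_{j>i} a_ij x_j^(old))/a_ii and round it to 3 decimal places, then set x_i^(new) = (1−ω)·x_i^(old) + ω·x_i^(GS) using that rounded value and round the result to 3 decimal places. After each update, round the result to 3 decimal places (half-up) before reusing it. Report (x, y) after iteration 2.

Iteration 1:
  x: GS value = (2 - (-2)·0.000) / (6) = 0.333;  x ← (1−ω)·0.000 + ω·0.333 = 0.526
  y: GS value = (-10 - (2)·0.526) / (-4) = 2.763;  y ← (1−ω)·0.000 + ω·2.763 = 4.366
Iteration 2:
  x: GS value = (2 - (-2)·4.366) / (6) = 1.789;  x ← (1−ω)·0.526 + ω·1.789 = 2.522
  y: GS value = (-10 - (2)·2.522) / (-4) = 3.761;  y ← (1−ω)·4.366 + ω·3.761 = 3.410

(2.522, 3.410)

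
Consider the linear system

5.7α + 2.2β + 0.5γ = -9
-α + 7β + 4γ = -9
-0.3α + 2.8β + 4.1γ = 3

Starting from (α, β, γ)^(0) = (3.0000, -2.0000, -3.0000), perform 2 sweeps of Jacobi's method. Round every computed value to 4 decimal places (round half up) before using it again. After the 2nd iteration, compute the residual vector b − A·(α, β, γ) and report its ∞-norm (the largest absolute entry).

Iteration 1:
  α = (-9 - (2.2)·-2.0000 - (0.5)·-3.0000) / (5.7) = -0.5439
  β = (-9 - (-1)·3.0000 - (4)·-3.0000) / (7) = 0.8571
  γ = (3 - (-0.3)·3.0000 - (2.8)·-2.0000) / (4.1) = 2.3171
Iteration 2:
  α = (-9 - (2.2)·0.8571 - (0.5)·2.3171) / (5.7) = -2.1130
  β = (-9 - (-1)·-0.5439 - (4)·2.3171) / (7) = -2.6875
  γ = (3 - (-0.3)·-0.5439 - (2.8)·0.8571) / (4.1) = 0.1066
Residual b − A·x = (8.9033, 7.2731, 9.4540); ∞-norm = 9.4540

9.4540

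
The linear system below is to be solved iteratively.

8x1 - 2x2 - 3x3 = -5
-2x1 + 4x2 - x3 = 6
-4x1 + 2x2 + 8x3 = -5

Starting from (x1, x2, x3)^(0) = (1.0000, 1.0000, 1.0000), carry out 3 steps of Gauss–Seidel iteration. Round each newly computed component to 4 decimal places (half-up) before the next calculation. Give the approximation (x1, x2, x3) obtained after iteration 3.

(-0.8221, 0.8006, -1.2362)

Iteration 1:
  x1 = (-5 - (-2)·1.0000 - (-3)·1.0000) / (8) = 0.0000
  x2 = (6 - (-2)·0.0000 - (-1)·1.0000) / (4) = 1.7500
  x3 = (-5 - (-4)·0.0000 - (2)·1.7500) / (8) = -1.0625
Iteration 2:
  x1 = (-5 - (-2)·1.7500 - (-3)·-1.0625) / (8) = -0.5859
  x2 = (6 - (-2)·-0.5859 - (-1)·-1.0625) / (4) = 0.9414
  x3 = (-5 - (-4)·-0.5859 - (2)·0.9414) / (8) = -1.1533
Iteration 3:
  x1 = (-5 - (-2)·0.9414 - (-3)·-1.1533) / (8) = -0.8221
  x2 = (6 - (-2)·-0.8221 - (-1)·-1.1533) / (4) = 0.8006
  x3 = (-5 - (-4)·-0.8221 - (2)·0.8006) / (8) = -1.2362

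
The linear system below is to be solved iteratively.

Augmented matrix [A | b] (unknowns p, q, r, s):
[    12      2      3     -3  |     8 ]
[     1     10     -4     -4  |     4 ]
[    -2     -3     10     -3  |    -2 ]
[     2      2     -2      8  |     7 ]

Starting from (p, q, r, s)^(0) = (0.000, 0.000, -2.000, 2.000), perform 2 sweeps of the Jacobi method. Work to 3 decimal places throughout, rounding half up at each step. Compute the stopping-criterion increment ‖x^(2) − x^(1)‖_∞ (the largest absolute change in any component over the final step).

Iteration 1:
  p = (8 - (2)·0.000 - (3)·-2.000 - (-3)·2.000) / (12) = 1.667
  q = (4 - (1)·0.000 - (-4)·-2.000 - (-4)·2.000) / (10) = 0.400
  r = (-2 - (-2)·0.000 - (-3)·0.000 - (-3)·2.000) / (10) = 0.400
  s = (7 - (2)·0.000 - (2)·0.000 - (-2)·-2.000) / (8) = 0.375
Iteration 2:
  p = (8 - (2)·0.400 - (3)·0.400 - (-3)·0.375) / (12) = 0.594
  q = (4 - (1)·1.667 - (-4)·0.400 - (-4)·0.375) / (10) = 0.543
  r = (-2 - (-2)·1.667 - (-3)·0.400 - (-3)·0.375) / (10) = 0.366
  s = (7 - (2)·1.667 - (2)·0.400 - (-2)·0.400) / (8) = 0.458
Change: (-1.073, 0.143, -0.034, 0.083) → max |·| = 1.073

1.073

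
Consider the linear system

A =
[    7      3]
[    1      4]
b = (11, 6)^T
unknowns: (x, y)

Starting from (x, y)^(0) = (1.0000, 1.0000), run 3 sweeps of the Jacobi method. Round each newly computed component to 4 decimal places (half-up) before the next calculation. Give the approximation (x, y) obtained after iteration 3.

(1.0510, 1.2411)

Iteration 1:
  x = (11 - (3)·1.0000) / (7) = 1.1429
  y = (6 - (1)·1.0000) / (4) = 1.2500
Iteration 2:
  x = (11 - (3)·1.2500) / (7) = 1.0357
  y = (6 - (1)·1.1429) / (4) = 1.2143
Iteration 3:
  x = (11 - (3)·1.2143) / (7) = 1.0510
  y = (6 - (1)·1.0357) / (4) = 1.2411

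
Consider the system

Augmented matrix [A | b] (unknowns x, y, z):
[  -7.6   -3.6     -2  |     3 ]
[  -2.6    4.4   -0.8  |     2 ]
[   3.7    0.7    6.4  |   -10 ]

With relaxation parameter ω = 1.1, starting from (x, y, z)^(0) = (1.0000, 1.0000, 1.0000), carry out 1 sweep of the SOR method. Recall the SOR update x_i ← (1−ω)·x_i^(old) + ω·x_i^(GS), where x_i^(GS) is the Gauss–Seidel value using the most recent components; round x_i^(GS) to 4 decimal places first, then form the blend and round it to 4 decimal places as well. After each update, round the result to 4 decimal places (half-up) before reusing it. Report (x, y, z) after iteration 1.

(-1.3448, -0.2741, -0.9306)

Iteration 1:
  x: GS value = (3 - (-3.6)·1.0000 - (-2)·1.0000) / (-7.6) = -1.1316;  x ← (1−ω)·1.0000 + ω·-1.1316 = -1.3448
  y: GS value = (2 - (-2.6)·-1.3448 - (-0.8)·1.0000) / (4.4) = -0.1583;  y ← (1−ω)·1.0000 + ω·-0.1583 = -0.2741
  z: GS value = (-10 - (3.7)·-1.3448 - (0.7)·-0.2741) / (6.4) = -0.7551;  z ← (1−ω)·1.0000 + ω·-0.7551 = -0.9306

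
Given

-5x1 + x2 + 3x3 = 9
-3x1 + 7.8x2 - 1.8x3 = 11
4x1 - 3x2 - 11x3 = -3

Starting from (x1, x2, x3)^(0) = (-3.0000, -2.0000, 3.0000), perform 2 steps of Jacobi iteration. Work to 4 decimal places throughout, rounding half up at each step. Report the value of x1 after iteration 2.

Iteration 1:
  x1 = (9 - (1)·-2.0000 - (3)·3.0000) / (-5) = -0.4000
  x2 = (11 - (-3)·-3.0000 - (-1.8)·3.0000) / (7.8) = 0.9487
  x3 = (-3 - (4)·-3.0000 - (-3)·-2.0000) / (-11) = -0.2727
Iteration 2:
  x1 = (9 - (1)·0.9487 - (3)·-0.2727) / (-5) = -1.7739
  x2 = (11 - (-3)·-0.4000 - (-1.8)·-0.2727) / (7.8) = 1.1935
  x3 = (-3 - (4)·-0.4000 - (-3)·0.9487) / (-11) = -0.1315

-1.7739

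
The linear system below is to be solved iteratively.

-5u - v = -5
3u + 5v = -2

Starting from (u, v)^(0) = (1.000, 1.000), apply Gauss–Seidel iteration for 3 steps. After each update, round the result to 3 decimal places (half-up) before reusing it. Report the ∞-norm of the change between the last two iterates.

Iteration 1:
  u = (-5 - (-1)·1.000) / (-5) = 0.800
  v = (-2 - (3)·0.800) / (5) = -0.880
Iteration 2:
  u = (-5 - (-1)·-0.880) / (-5) = 1.176
  v = (-2 - (3)·1.176) / (5) = -1.106
Iteration 3:
  u = (-5 - (-1)·-1.106) / (-5) = 1.221
  v = (-2 - (3)·1.221) / (5) = -1.133
Change: (0.045, -0.027) → max |·| = 0.045

0.045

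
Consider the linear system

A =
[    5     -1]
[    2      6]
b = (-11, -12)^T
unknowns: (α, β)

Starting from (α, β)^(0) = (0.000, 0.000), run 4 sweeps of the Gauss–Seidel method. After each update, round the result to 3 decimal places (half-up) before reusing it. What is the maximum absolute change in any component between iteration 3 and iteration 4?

0.002

Iteration 1:
  α = (-11 - (-1)·0.000) / (5) = -2.200
  β = (-12 - (2)·-2.200) / (6) = -1.267
Iteration 2:
  α = (-11 - (-1)·-1.267) / (5) = -2.453
  β = (-12 - (2)·-2.453) / (6) = -1.182
Iteration 3:
  α = (-11 - (-1)·-1.182) / (5) = -2.436
  β = (-12 - (2)·-2.436) / (6) = -1.188
Iteration 4:
  α = (-11 - (-1)·-1.188) / (5) = -2.438
  β = (-12 - (2)·-2.438) / (6) = -1.187
Change: (-0.002, 0.001) → max |·| = 0.002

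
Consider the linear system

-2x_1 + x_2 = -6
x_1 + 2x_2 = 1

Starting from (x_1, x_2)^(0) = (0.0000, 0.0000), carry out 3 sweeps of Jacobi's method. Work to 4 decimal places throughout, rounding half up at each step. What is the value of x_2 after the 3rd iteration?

Iteration 1:
  x_1 = (-6 - (1)·0.0000) / (-2) = 3.0000
  x_2 = (1 - (1)·0.0000) / (2) = 0.5000
Iteration 2:
  x_1 = (-6 - (1)·0.5000) / (-2) = 3.2500
  x_2 = (1 - (1)·3.0000) / (2) = -1.0000
Iteration 3:
  x_1 = (-6 - (1)·-1.0000) / (-2) = 2.5000
  x_2 = (1 - (1)·3.2500) / (2) = -1.1250

-1.1250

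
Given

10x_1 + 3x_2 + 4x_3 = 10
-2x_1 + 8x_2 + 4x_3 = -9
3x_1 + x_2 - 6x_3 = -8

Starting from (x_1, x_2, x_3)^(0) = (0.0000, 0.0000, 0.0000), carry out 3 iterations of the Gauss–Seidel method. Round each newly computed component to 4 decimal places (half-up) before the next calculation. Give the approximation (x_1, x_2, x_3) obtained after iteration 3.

Iteration 1:
  x_1 = (10 - (3)·0.0000 - (4)·0.0000) / (10) = 1.0000
  x_2 = (-9 - (-2)·1.0000 - (4)·0.0000) / (8) = -0.8750
  x_3 = (-8 - (3)·1.0000 - (1)·-0.8750) / (-6) = 1.6875
Iteration 2:
  x_1 = (10 - (3)·-0.8750 - (4)·1.6875) / (10) = 0.5875
  x_2 = (-9 - (-2)·0.5875 - (4)·1.6875) / (8) = -1.8219
  x_3 = (-8 - (3)·0.5875 - (1)·-1.8219) / (-6) = 1.3234
Iteration 3:
  x_1 = (10 - (3)·-1.8219 - (4)·1.3234) / (10) = 1.0172
  x_2 = (-9 - (-2)·1.0172 - (4)·1.3234) / (8) = -1.5324
  x_3 = (-8 - (3)·1.0172 - (1)·-1.5324) / (-6) = 1.5865

(1.0172, -1.5324, 1.5865)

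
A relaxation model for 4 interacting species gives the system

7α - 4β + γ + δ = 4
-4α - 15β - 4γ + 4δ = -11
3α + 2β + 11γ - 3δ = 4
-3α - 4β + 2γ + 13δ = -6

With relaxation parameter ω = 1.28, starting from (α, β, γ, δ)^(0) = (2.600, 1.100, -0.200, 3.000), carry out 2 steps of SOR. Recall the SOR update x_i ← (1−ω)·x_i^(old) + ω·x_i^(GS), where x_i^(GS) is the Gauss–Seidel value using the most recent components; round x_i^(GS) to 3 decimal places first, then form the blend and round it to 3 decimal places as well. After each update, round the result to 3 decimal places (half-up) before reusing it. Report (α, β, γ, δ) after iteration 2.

Iteration 1:
  α: GS value = (4 - (-4)·1.100 - (1)·-0.200 - (1)·3.000) / (7) = 0.800;  α ← (1−ω)·2.600 + ω·0.800 = 0.296
  β: GS value = (-11 - (-4)·0.296 - (-4)·-0.200 - (4)·3.000) / (-15) = 1.508;  β ← (1−ω)·1.100 + ω·1.508 = 1.622
  γ: GS value = (4 - (3)·0.296 - (2)·1.622 - (-3)·3.000) / (11) = 0.806;  γ ← (1−ω)·-0.200 + ω·0.806 = 1.088
  δ: GS value = (-6 - (-3)·0.296 - (-4)·1.622 - (2)·1.088) / (13) = -0.062;  δ ← (1−ω)·3.000 + ω·-0.062 = -0.919
Iteration 2:
  α: GS value = (4 - (-4)·1.622 - (1)·1.088 - (1)·-0.919) / (7) = 1.474;  α ← (1−ω)·0.296 + ω·1.474 = 1.804
  β: GS value = (-11 - (-4)·1.804 - (-4)·1.088 - (4)·-0.919) / (-15) = -0.283;  β ← (1−ω)·1.622 + ω·-0.283 = -0.816
  γ: GS value = (4 - (3)·1.804 - (2)·-0.816 - (-3)·-0.919) / (11) = -0.231;  γ ← (1−ω)·1.088 + ω·-0.231 = -0.600
  δ: GS value = (-6 - (-3)·1.804 - (-4)·-0.816 - (2)·-0.600) / (13) = -0.204;  δ ← (1−ω)·-0.919 + ω·-0.204 = -0.004

(1.804, -0.816, -0.600, -0.004)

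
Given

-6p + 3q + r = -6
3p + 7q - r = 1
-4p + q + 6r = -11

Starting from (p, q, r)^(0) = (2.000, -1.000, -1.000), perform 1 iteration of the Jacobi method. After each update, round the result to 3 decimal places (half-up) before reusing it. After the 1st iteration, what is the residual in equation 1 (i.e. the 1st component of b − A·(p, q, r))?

-1.098

Iteration 1:
  p = (-6 - (3)·-1.000 - (1)·-1.000) / (-6) = 0.333
  q = (1 - (3)·2.000 - (-1)·-1.000) / (7) = -0.857
  r = (-11 - (-4)·2.000 - (1)·-1.000) / (6) = -0.333
Residual b − A·x = (-1.098, 5.667, -6.813)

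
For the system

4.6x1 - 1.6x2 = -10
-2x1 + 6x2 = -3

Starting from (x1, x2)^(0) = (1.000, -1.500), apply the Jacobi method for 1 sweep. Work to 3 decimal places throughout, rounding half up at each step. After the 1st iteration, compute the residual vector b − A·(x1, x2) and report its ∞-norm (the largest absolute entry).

Iteration 1:
  x1 = (-10 - (-1.6)·-1.500) / (4.6) = -2.696
  x2 = (-3 - (-2)·1.000) / (6) = -0.167
Residual b − A·x = (2.134, -7.390); ∞-norm = 7.390

7.390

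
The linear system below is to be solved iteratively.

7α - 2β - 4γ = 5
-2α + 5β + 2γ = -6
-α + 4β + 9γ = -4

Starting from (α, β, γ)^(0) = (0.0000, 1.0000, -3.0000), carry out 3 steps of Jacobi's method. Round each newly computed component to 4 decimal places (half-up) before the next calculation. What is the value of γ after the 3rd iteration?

Iteration 1:
  α = (5 - (-2)·1.0000 - (-4)·-3.0000) / (7) = -0.7143
  β = (-6 - (-2)·0.0000 - (2)·-3.0000) / (5) = 0.0000
  γ = (-4 - (-1)·0.0000 - (4)·1.0000) / (9) = -0.8889
Iteration 2:
  α = (5 - (-2)·0.0000 - (-4)·-0.8889) / (7) = 0.2063
  β = (-6 - (-2)·-0.7143 - (2)·-0.8889) / (5) = -1.1302
  γ = (-4 - (-1)·-0.7143 - (4)·0.0000) / (9) = -0.5238
Iteration 3:
  α = (5 - (-2)·-1.1302 - (-4)·-0.5238) / (7) = 0.0921
  β = (-6 - (-2)·0.2063 - (2)·-0.5238) / (5) = -0.9080
  γ = (-4 - (-1)·0.2063 - (4)·-1.1302) / (9) = 0.0808

0.0808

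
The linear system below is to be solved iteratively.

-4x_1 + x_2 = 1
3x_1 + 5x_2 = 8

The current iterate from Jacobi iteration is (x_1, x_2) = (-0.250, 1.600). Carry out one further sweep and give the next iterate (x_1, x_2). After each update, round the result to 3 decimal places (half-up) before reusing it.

One sweep:
  x_1 = (1 - (1)·1.600) / (-4) = 0.150
  x_2 = (8 - (3)·-0.250) / (5) = 1.750

(0.150, 1.750)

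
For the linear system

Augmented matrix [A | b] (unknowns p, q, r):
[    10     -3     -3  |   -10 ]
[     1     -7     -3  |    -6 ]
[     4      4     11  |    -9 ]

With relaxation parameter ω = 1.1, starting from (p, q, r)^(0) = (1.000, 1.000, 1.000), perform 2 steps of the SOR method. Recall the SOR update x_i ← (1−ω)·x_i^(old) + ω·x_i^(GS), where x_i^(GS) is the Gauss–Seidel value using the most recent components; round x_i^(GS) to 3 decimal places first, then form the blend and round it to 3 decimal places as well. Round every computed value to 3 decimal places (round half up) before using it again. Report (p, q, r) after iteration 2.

(-1.248, 1.142, -0.768)

Iteration 1:
  p: GS value = (-10 - (-3)·1.000 - (-3)·1.000) / (10) = -0.400;  p ← (1−ω)·1.000 + ω·-0.400 = -0.540
  q: GS value = (-6 - (1)·-0.540 - (-3)·1.000) / (-7) = 0.351;  q ← (1−ω)·1.000 + ω·0.351 = 0.286
  r: GS value = (-9 - (4)·-0.540 - (4)·0.286) / (11) = -0.726;  r ← (1−ω)·1.000 + ω·-0.726 = -0.899
Iteration 2:
  p: GS value = (-10 - (-3)·0.286 - (-3)·-0.899) / (10) = -1.184;  p ← (1−ω)·-0.540 + ω·-1.184 = -1.248
  q: GS value = (-6 - (1)·-1.248 - (-3)·-0.899) / (-7) = 1.064;  q ← (1−ω)·0.286 + ω·1.064 = 1.142
  r: GS value = (-9 - (4)·-1.248 - (4)·1.142) / (11) = -0.780;  r ← (1−ω)·-0.899 + ω·-0.780 = -0.768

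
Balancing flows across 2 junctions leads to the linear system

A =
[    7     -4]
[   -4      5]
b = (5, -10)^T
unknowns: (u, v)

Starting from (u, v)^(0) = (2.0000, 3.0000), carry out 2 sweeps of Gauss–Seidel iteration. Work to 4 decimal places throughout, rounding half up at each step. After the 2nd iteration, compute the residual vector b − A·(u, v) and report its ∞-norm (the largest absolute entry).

Iteration 1:
  u = (5 - (-4)·3.0000) / (7) = 2.4286
  v = (-10 - (-4)·2.4286) / (5) = -0.0571
Iteration 2:
  u = (5 - (-4)·-0.0571) / (7) = 0.6817
  v = (-10 - (-4)·0.6817) / (5) = -1.4546
Residual b − A·x = (-5.5903, -0.0002); ∞-norm = 5.5903

5.5903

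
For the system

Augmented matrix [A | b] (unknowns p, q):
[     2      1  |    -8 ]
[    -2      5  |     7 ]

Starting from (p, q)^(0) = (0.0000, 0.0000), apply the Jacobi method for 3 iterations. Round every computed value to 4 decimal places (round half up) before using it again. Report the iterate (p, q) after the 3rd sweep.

(-3.9000, -0.4800)

Iteration 1:
  p = (-8 - (1)·0.0000) / (2) = -4.0000
  q = (7 - (-2)·0.0000) / (5) = 1.4000
Iteration 2:
  p = (-8 - (1)·1.4000) / (2) = -4.7000
  q = (7 - (-2)·-4.0000) / (5) = -0.2000
Iteration 3:
  p = (-8 - (1)·-0.2000) / (2) = -3.9000
  q = (7 - (-2)·-4.7000) / (5) = -0.4800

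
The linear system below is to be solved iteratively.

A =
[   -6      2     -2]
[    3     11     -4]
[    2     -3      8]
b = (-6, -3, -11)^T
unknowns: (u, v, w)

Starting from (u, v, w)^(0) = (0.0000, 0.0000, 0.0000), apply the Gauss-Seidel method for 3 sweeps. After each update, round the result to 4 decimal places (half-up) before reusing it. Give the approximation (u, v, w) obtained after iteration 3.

Iteration 1:
  u = (-6 - (2)·0.0000 - (-2)·0.0000) / (-6) = 1.0000
  v = (-3 - (3)·1.0000 - (-4)·0.0000) / (11) = -0.5455
  w = (-11 - (2)·1.0000 - (-3)·-0.5455) / (8) = -1.8296
Iteration 2:
  u = (-6 - (2)·-0.5455 - (-2)·-1.8296) / (-6) = 1.4280
  v = (-3 - (3)·1.4280 - (-4)·-1.8296) / (11) = -1.3275
  w = (-11 - (2)·1.4280 - (-3)·-1.3275) / (8) = -2.2298
Iteration 3:
  u = (-6 - (2)·-1.3275 - (-2)·-2.2298) / (-6) = 1.3008
  v = (-3 - (3)·1.3008 - (-4)·-2.2298) / (11) = -1.4383
  w = (-11 - (2)·1.3008 - (-3)·-1.4383) / (8) = -2.2396

(1.3008, -1.4383, -2.2396)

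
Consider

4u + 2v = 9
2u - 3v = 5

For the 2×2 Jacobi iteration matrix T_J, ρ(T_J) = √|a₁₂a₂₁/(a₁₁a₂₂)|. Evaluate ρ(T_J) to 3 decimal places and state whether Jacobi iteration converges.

a₁₂a₂₁/(a₁₁a₂₂) = (2)·(2) / ((4)·(-3)) = -0.333333
ρ = √|-0.333333| = √0.333333 = 0.577
ρ < 1, so Jacobi converges

0.577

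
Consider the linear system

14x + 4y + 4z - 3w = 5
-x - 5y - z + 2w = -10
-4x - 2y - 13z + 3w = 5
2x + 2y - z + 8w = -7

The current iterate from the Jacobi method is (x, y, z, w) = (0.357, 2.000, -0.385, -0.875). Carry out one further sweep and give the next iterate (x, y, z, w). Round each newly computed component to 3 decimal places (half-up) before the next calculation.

One sweep:
  x = (5 - (4)·2.000 - (4)·-0.385 - (-3)·-0.875) / (14) = -0.292
  y = (-10 - (-1)·0.357 - (-1)·-0.385 - (2)·-0.875) / (-5) = 1.656
  z = (5 - (-4)·0.357 - (-2)·2.000 - (3)·-0.875) / (-13) = -1.004
  w = (-7 - (2)·0.357 - (2)·2.000 - (-1)·-0.385) / (8) = -1.512

(-0.292, 1.656, -1.004, -1.512)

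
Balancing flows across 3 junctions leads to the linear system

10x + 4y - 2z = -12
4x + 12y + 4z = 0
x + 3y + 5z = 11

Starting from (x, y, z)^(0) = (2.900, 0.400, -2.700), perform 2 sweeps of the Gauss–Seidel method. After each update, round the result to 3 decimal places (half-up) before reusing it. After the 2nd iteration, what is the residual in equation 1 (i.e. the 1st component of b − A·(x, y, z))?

Iteration 1:
  x = (-12 - (4)·0.400 - (-2)·-2.700) / (10) = -1.900
  y = (0 - (4)·-1.900 - (4)·-2.700) / (12) = 1.533
  z = (11 - (1)·-1.900 - (3)·1.533) / (5) = 1.660
Iteration 2:
  x = (-12 - (4)·1.533 - (-2)·1.660) / (10) = -1.481
  y = (0 - (4)·-1.481 - (4)·1.660) / (12) = -0.060
  z = (11 - (1)·-1.481 - (3)·-0.060) / (5) = 2.532
Residual b − A·x = (8.114, -3.484, 0.001)

8.114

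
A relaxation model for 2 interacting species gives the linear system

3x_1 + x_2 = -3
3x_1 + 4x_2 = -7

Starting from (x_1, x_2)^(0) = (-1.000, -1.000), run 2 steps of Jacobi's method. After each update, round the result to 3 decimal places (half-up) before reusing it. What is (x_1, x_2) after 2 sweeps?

(-0.667, -1.250)

Iteration 1:
  x_1 = (-3 - (1)·-1.000) / (3) = -0.667
  x_2 = (-7 - (3)·-1.000) / (4) = -1.000
Iteration 2:
  x_1 = (-3 - (1)·-1.000) / (3) = -0.667
  x_2 = (-7 - (3)·-0.667) / (4) = -1.250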